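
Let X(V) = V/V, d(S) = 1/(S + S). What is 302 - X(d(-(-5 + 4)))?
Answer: 301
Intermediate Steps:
d(S) = 1/(2*S)
X(V) = 1
302 - X(d(-(-5 + 4))) = 302 - 1*1 = 302 - 1 = 301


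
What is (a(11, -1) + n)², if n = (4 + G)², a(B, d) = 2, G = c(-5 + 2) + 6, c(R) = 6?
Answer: 66564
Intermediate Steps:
G = 12 (G = 6 + 6 = 12)
n = 256 (n = (4 + 12)² = 16² = 256)
(a(11, -1) + n)² = (2 + 256)² = 258² = 66564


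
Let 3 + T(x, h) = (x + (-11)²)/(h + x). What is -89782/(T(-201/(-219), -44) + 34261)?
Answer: -28236439/10773251 ≈ -2.6210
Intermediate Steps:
T(x, h) = -3 + (121 + x)/(h + x) (T(x, h) = -3 + (x + (-11)²)/(h + x) = -3 + (x + 121)/(h + x) = -3 + (121 + x)/(h + x))
-89782/(T(-201/(-219), -44) + 34261) = -89782/((121 - 3*(-44) - (-402)/(-219))/(-44 - 201/(-219)) + 34261) = -89782/((121 + 132 - (-402)*(-1)/219)/(-44 - 201*(-1/219)) + 34261) = -89782/((121 + 132 - 2*67/73)/(-44 + 67/73) + 34261) = -89782/((121 + 132 - 134/73)/(-3145/73) + 34261) = -89782/(-73/3145*18335/73 + 34261) = -89782/(-3667/629 + 34261) = -89782/21546502/629 = -89782*629/21546502 = -28236439/10773251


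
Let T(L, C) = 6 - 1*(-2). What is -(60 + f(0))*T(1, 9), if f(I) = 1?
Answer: -488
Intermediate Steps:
T(L, C) = 8 (T(L, C) = 6 + 2 = 8)
-(60 + f(0))*T(1, 9) = -(60 + 1)*8 = -61*8 = -1*488 = -488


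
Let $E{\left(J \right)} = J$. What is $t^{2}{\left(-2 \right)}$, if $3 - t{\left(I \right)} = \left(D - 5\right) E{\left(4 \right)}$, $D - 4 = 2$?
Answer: $1$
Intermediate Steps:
$D = 6$ ($D = 4 + 2 = 6$)
$t{\left(I \right)} = -1$ ($t{\left(I \right)} = 3 - \left(6 - 5\right) 4 = 3 - 1 \cdot 4 = 3 - 4 = -1$)
$t^{2}{\left(-2 \right)} = \left(-1\right)^{2} = 1$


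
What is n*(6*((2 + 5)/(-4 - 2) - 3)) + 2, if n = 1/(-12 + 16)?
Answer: -17/4 ≈ -4.2500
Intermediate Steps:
n = 1/4 ≈ 0.25000
n*(6*((2 + 5)/(-4 - 2) - 3)) + 2 = (6*((2 + 5)/(-4 - 2) - 3))/4 + 2 = (6*(7/(-6) - 3))/4 + 2 = (6*(7*(-1/6) - 3))/4 + 2 = (6*(-7/6 - 3))/4 + 2 = (6*(-25/6))/4 + 2 = (1/4)*(-25) + 2 = -25/4 + 2 = -17/4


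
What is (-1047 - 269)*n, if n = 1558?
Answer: -2050328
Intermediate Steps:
(-1047 - 269)*n = (-1047 - 269)*1558 = -1316*1558 = -2050328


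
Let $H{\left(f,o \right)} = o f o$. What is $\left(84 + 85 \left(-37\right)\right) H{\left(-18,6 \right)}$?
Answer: $1983528$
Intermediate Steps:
$H{\left(f,o \right)} = f o^{2}$ ($H{\left(f,o \right)} = f o o = f o^{2}$)
$\left(84 + 85 \left(-37\right)\right) H{\left(-18,6 \right)} = \left(84 + 85 \left(-37\right)\right) \left(- 18 \cdot 6^{2}\right) = \left(84 - 3145\right) \left(\left(-18\right) 36\right) = \left(-3061\right) \left(-648\right) = 1983528$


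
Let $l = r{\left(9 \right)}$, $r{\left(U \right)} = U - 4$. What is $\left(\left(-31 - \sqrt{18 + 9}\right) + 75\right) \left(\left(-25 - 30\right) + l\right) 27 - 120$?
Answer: $-59520 + 4050 \sqrt{3} \approx -52505.0$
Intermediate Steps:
$r{\left(U \right)} = -4 + U$
$l = 5$ ($l = -4 + 9 = 5$)
$\left(\left(-31 - \sqrt{18 + 9}\right) + 75\right) \left(\left(-25 - 30\right) + l\right) 27 - 120 = \left(\left(-31 - \sqrt{18 + 9}\right) + 75\right) \left(\left(-25 - 30\right) + 5\right) 27 - 120 = \left(\left(-31 - \sqrt{27}\right) + 75\right) \left(-55 + 5\right) 27 - 120 = \left(\left(-31 - 3 \sqrt{3}\right) + 75\right) \left(-50\right) 27 - 120 = \left(44 - 3 \sqrt{3}\right) \left(-50\right) 27 - 120 = \left(-2200 + 150 \sqrt{3}\right) 27 - 120 = \left(-59400 + 4050 \sqrt{3}\right) - 120 = -59520 + 4050 \sqrt{3}$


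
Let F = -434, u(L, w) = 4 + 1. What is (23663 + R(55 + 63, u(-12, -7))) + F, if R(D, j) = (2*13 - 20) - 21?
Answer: 23214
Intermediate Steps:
u(L, w) = 5
R(D, j) = -15 (R(D, j) = (26 - 20) - 21 = 6 - 21 = -15)
(23663 + R(55 + 63, u(-12, -7))) + F = (23663 - 15) - 434 = 23648 - 434 = 23214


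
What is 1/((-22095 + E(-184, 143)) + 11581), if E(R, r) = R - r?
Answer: -1/10841 ≈ -9.2242e-5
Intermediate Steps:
1/((-22095 + E(-184, 143)) + 11581) = 1/((-22095 + (-184 - 1*143)) + 11581) = 1/((-22095 + (-184 - 143)) + 11581) = 1/((-22095 - 327) + 11581) = 1/(-22422 + 11581) = 1/(-10841) = -1/10841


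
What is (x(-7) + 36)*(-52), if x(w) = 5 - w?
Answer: -2496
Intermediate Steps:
(x(-7) + 36)*(-52) = ((5 - 1*(-7)) + 36)*(-52) = ((5 + 7) + 36)*(-52) = (12 + 36)*(-52) = 48*(-52) = -2496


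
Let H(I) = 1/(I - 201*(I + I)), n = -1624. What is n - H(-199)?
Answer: -129593577/79799 ≈ -1624.0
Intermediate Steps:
H(I) = -1/(401*I) (H(I) = 1/(I - 402*I) = 1/(-401*I) = -1/(401*I))
n - H(-199) = -1624 - (-1)/(401*(-199)) = -1624 - (-1)*(-1)/(401*199) = -1624 - 1*1/79799 = -1624 - 1/79799 = -129593577/79799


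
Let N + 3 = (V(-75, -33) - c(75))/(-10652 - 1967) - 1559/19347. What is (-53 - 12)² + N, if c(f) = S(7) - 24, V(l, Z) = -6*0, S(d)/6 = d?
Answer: 1030738881271/244139793 ≈ 4221.9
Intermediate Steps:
S(d) = 6*d
V(l, Z) = 0
c(f) = 18 (c(f) = 6*7 - 24 = 42 - 24 = 18)
N = -751744154/244139793 (N = -3 + ((0 - 1*18)/(-10652 - 1967) - 1559/19347) = -3 + ((0 - 18)/(-12619) - 1559*1/19347) = -3 + (-18*(-1/12619) - 1559/19347) = -3 + (18/12619 - 1559/19347) = -3 - 19324775/244139793 = -751744154/244139793 ≈ -3.0792)
(-53 - 12)² + N = (-53 - 12)² - 751744154/244139793 = (-65)² - 751744154/244139793 = 4225 - 751744154/244139793 = 1030738881271/244139793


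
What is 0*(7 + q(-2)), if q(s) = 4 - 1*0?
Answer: 0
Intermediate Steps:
q(s) = 4 (q(s) = 4 + 0 = 4)
0*(7 + q(-2)) = 0*(7 + 4) = 0*11 = 0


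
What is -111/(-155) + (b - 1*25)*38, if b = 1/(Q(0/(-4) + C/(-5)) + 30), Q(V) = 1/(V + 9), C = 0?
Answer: -39821659/42005 ≈ -948.02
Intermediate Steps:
Q(V) = 1/(9 + V)
b = 9/271 (b = 1/(1/(9 + (0/(-4) + 0/(-5))) + 30) = 1/(1/(9 + (0*(-¼) + 0*(-⅕))) + 30) = 1/(1/(9 + (0 + 0)) + 30) = 1/(1/(9 + 0) + 30) = 1/(1/9 + 30) = 1/(⅑ + 30) = 1/(271/9) = 9/271 ≈ 0.033210)
-111/(-155) + (b - 1*25)*38 = -111/(-155) + (9/271 - 1*25)*38 = -111*(-1/155) + (9/271 - 25)*38 = 111/155 - 6766/271*38 = 111/155 - 257108/271 = -39821659/42005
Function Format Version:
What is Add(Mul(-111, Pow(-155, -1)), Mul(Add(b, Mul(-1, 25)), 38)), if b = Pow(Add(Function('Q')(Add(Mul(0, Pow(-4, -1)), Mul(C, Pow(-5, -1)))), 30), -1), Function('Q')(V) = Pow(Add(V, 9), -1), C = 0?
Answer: Rational(-39821659, 42005) ≈ -948.02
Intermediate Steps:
Function('Q')(V) = Pow(Add(9, V), -1)
b = Rational(9, 271) (b = Pow(Add(Pow(Add(9, Add(Mul(0, Pow(-4, -1)), Mul(0, Pow(-5, -1)))), -1), 30), -1) = Pow(Add(Pow(Add(9, Add(Mul(0, Rational(-1, 4)), Mul(0, Rational(-1, 5)))), -1), 30), -1) = Pow(Add(Pow(Add(9, Add(0, 0)), -1), 30), -1) = Pow(Add(Pow(Add(9, 0), -1), 30), -1) = Pow(Add(Pow(9, -1), 30), -1) = Pow(Add(Rational(1, 9), 30), -1) = Pow(Rational(271, 9), -1) = Rational(9, 271) ≈ 0.033210)
Add(Mul(-111, Pow(-155, -1)), Mul(Add(b, Mul(-1, 25)), 38)) = Add(Mul(-111, Pow(-155, -1)), Mul(Add(Rational(9, 271), Mul(-1, 25)), 38)) = Add(Mul(-111, Rational(-1, 155)), Mul(Add(Rational(9, 271), -25), 38)) = Add(Rational(111, 155), Mul(Rational(-6766, 271), 38)) = Add(Rational(111, 155), Rational(-257108, 271)) = Rational(-39821659, 42005)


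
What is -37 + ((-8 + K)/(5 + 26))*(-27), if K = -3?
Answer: -850/31 ≈ -27.419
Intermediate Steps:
-37 + ((-8 + K)/(5 + 26))*(-27) = -37 + ((-8 - 3)/(5 + 26))*(-27) = -37 - 11/31*(-27) = -37 + 297/31 = -850/31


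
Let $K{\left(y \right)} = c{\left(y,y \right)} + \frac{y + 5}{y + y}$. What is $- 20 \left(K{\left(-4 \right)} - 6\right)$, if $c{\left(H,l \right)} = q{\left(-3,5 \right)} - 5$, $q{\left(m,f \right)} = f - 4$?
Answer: $\frac{405}{2} \approx 202.5$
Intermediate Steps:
$q{\left(m,f \right)} = -4 + f$
$c{\left(H,l \right)} = -4$ ($c{\left(H,l \right)} = \left(-4 + 5\right) - 5 = 1 - 5 = -4$)
$K{\left(y \right)} = -4 + \frac{5 + y}{2 y}$ ($K{\left(y \right)} = -4 + \frac{y + 5}{y + y} = -4 + \frac{5 + y}{2 y}$)
$- 20 \left(K{\left(-4 \right)} - 6\right) = - 20 \left(\frac{5 - -28}{2 \left(-4\right)} - 6\right) = - 20 \left(\frac{1}{2} \left(- \frac{1}{4}\right) \left(5 + 28\right) - 6\right) = - 20 \left(\frac{1}{2} \left(- \frac{1}{4}\right) 33 - 6\right) = - 20 \left(- \frac{33}{8} - 6\right) = \left(-20\right) \left(- \frac{81}{8}\right) = \frac{405}{2}$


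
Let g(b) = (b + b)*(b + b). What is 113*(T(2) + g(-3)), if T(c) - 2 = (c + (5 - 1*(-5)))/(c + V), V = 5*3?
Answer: 74354/17 ≈ 4373.8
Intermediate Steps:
V = 15
T(c) = 2 + (10 + c)/(15 + c) (T(c) = 2 + (c + (5 - 1*(-5)))/(c + 15) = 2 + (c + (5 + 5))/(15 + c) = 2 + (c + 10)/(15 + c) = 2 + (10 + c)/(15 + c))
g(b) = 4*b² (g(b) = (2*b)*(2*b) = 4*b²)
113*(T(2) + g(-3)) = 113*((40 + 3*2)/(15 + 2) + 4*(-3)²) = 113*((40 + 6)/17 + 4*9) = 113*((1/17)*46 + 36) = 113*(46/17 + 36) = 113*(658/17) = 74354/17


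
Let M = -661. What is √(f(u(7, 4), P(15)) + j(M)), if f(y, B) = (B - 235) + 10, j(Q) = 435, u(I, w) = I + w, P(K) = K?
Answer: 15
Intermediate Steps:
f(y, B) = -225 + B (f(y, B) = (-235 + B) + 10 = -225 + B)
√(f(u(7, 4), P(15)) + j(M)) = √((-225 + 15) + 435) = √(-210 + 435) = √225 = 15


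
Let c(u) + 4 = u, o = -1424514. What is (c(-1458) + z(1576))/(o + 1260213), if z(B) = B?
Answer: -38/54767 ≈ -0.00069385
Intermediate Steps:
c(u) = -4 + u
(c(-1458) + z(1576))/(o + 1260213) = ((-4 - 1458) + 1576)/(-1424514 + 1260213) = (-1462 + 1576)/(-164301) = 114*(-1/164301) = -38/54767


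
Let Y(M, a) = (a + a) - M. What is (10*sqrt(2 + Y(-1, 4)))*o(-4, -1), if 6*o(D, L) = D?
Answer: -20*sqrt(11)/3 ≈ -22.111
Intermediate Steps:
Y(M, a) = -M + 2*a (Y(M, a) = 2*a - M = -M + 2*a)
o(D, L) = D/6
(10*sqrt(2 + Y(-1, 4)))*o(-4, -1) = (10*sqrt(2 + (-1*(-1) + 2*4)))*((1/6)*(-4)) = (10*sqrt(2 + (1 + 8)))*(-2/3) = (10*sqrt(2 + 9))*(-2/3) = (10*sqrt(11))*(-2/3) = -20*sqrt(11)/3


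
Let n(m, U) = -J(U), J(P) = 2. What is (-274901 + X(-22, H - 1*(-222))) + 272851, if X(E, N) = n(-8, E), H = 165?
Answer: -2052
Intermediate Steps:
n(m, U) = -2 (n(m, U) = -1*2 = -2)
X(E, N) = -2
(-274901 + X(-22, H - 1*(-222))) + 272851 = (-274901 - 2) + 272851 = -274903 + 272851 = -2052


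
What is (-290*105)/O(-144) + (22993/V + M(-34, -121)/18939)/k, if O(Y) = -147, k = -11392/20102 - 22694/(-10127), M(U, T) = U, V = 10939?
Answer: 2710668154839023881/13007216859678426 ≈ 208.40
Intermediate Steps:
k = 8969158/5357183 (k = -11392*1/20102 - 22694*(-1/10127) = -5696/10051 + 22694/10127 = 8969158/5357183 ≈ 1.6742)
(-290*105)/O(-144) + (22993/V + M(-34, -121)/18939)/k = -290*105/(-147) + (22993/10939 - 34/18939)/(8969158/5357183) = -30450*(-1/147) + (22993*(1/10939) - 34*1/18939)*(5357183/8969158) = 1450/7 + (22993/10939 - 34/18939)*(5357183/8969158) = 1450/7 + (435092501/207173721)*(5357183/8969158) = 1450/7 + 2330870149784683/1858173837096918 = 2710668154839023881/13007216859678426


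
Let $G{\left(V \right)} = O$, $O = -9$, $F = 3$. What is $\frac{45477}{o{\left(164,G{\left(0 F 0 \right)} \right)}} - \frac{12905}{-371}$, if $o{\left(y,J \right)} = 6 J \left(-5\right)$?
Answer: $\frac{2261813}{11130} \approx 203.22$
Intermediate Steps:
$G{\left(V \right)} = -9$
$o{\left(y,J \right)} = - 30 J$
$\frac{45477}{o{\left(164,G{\left(0 F 0 \right)} \right)}} - \frac{12905}{-371} = \frac{45477}{\left(-30\right) \left(-9\right)} - \frac{12905}{-371} = \frac{45477}{270} - - \frac{12905}{371} = 45477 \cdot \frac{1}{270} + \frac{12905}{371} = \frac{5053}{30} + \frac{12905}{371} = \frac{2261813}{11130}$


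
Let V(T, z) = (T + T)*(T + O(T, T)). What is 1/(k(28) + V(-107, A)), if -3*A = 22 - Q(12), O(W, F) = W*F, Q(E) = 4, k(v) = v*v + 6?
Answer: -1/2426398 ≈ -4.1213e-7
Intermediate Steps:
k(v) = 6 + v² (k(v) = v² + 6 = 6 + v²)
O(W, F) = F*W
A = -6 (A = -(22 - 1*4)/3 = -(22 - 4)/3 = -⅓*18 = -6)
V(T, z) = 2*T*(T + T²) (V(T, z) = (T + T)*(T + T*T) = (2*T)*(T + T²) = 2*T*(T + T²))
1/(k(28) + V(-107, A)) = 1/((6 + 28²) + 2*(-107)²*(1 - 107)) = 1/((6 + 784) + 2*11449*(-106)) = 1/(790 - 2427188) = 1/(-2426398) = -1/2426398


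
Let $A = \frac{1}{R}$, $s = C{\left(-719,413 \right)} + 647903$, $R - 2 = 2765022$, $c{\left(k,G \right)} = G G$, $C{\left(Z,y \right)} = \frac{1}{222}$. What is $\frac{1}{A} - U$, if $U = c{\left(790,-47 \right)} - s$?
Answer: $\frac{757179397}{222} \approx 3.4107 \cdot 10^{6}$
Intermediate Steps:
$C{\left(Z,y \right)} = \frac{1}{222}$
$c{\left(k,G \right)} = G^{2}$
$R = 2765024$ ($R = 2 + 2765022 = 2765024$)
$s = \frac{143834467}{222}$ ($s = \frac{1}{222} + 647903 = \frac{143834467}{222} \approx 6.479 \cdot 10^{5}$)
$A = \frac{1}{2765024} \approx 3.6166 \cdot 10^{-7}$
$U = - \frac{143344069}{222}$ ($U = \left(-47\right)^{2} - \frac{143834467}{222} = 2209 - \frac{143834467}{222} = - \frac{143344069}{222} \approx -6.4569 \cdot 10^{5}$)
$\frac{1}{A} - U = \frac{1}{\frac{1}{2765024}} - - \frac{143344069}{222} = 2765024 + \frac{143344069}{222} = \frac{757179397}{222}$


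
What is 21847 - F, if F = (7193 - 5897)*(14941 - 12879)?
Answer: -2650505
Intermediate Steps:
F = 2672352 (F = 1296*2062 = 2672352)
21847 - F = 21847 - 1*2672352 = 21847 - 2672352 = -2650505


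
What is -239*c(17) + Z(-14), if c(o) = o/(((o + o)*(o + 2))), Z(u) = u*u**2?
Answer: -104511/38 ≈ -2750.3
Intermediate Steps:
Z(u) = u**3
c(o) = 1/(2*(2 + o)) (c(o) = o/(((2*o)*(2 + o))) = o/((2*o*(2 + o))) = o*(1/(2*o*(2 + o))) = 1/(2*(2 + o)))
-239*c(17) + Z(-14) = -239/(2*(2 + 17)) + (-14)**3 = -239/(2*19) - 2744 = -239*1/38 - 2744 = -239/38 - 2744 = -104511/38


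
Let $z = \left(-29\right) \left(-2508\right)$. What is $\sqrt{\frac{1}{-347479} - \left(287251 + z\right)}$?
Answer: $\frac{i \sqrt{43464943350964982}}{347479} \approx 599.99 i$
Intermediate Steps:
$z = 72732$
$\sqrt{\frac{1}{-347479} - \left(287251 + z\right)} = \sqrt{\frac{1}{-347479} - 359983} = \sqrt{- \frac{1}{347479} - 359983} = \sqrt{- \frac{125086532858}{347479}} = \frac{i \sqrt{43464943350964982}}{347479}$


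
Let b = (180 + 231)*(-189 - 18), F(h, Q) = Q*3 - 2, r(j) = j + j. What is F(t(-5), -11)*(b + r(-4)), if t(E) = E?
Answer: 2977975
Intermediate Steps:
r(j) = 2*j
F(h, Q) = -2 + 3*Q (F(h, Q) = 3*Q - 2 = -2 + 3*Q)
b = -85077 (b = 411*(-207) = -85077)
F(t(-5), -11)*(b + r(-4)) = (-2 + 3*(-11))*(-85077 + 2*(-4)) = (-2 - 33)*(-85077 - 8) = -35*(-85085) = 2977975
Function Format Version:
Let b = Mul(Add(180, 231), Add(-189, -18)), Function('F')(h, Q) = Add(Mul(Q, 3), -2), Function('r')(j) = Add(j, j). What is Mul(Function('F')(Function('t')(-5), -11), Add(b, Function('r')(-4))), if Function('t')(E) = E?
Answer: 2977975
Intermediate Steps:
Function('r')(j) = Mul(2, j)
Function('F')(h, Q) = Add(-2, Mul(3, Q)) (Function('F')(h, Q) = Add(Mul(3, Q), -2) = Add(-2, Mul(3, Q)))
b = -85077 (b = Mul(411, -207) = -85077)
Mul(Function('F')(Function('t')(-5), -11), Add(b, Function('r')(-4))) = Mul(Add(-2, Mul(3, -11)), Add(-85077, Mul(2, -4))) = Mul(Add(-2, -33), Add(-85077, -8)) = Mul(-35, -85085) = 2977975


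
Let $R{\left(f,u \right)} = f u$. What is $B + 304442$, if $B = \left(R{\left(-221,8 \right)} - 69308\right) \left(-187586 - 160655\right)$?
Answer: $24751881758$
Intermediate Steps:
$B = 24751577316$ ($B = \left(\left(-221\right) 8 - 69308\right) \left(-187586 - 160655\right) = \left(-1768 - 69308\right) \left(-187586 - 160655\right) = \left(-71076\right) \left(-348241\right) = 24751577316$)
$B + 304442 = 24751577316 + 304442 = 24751881758$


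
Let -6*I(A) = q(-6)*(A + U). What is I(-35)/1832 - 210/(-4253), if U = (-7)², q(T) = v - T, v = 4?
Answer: 428225/11687244 ≈ 0.036640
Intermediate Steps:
q(T) = 4 - T
U = 49
I(A) = -245/3 - 5*A/3 (I(A) = -(4 - 1*(-6))*(A + 49)/6 = -(4 + 6)*(49 + A)/6 = -5*(49 + A)/3 = -(490 + 10*A)/6 = -245/3 - 5*A/3)
I(-35)/1832 - 210/(-4253) = (-245/3 - 5/3*(-35))/1832 - 210/(-4253) = (-245/3 + 175/3)*(1/1832) - 210*(-1/4253) = -70/3*1/1832 + 210/4253 = -35/2748 + 210/4253 = 428225/11687244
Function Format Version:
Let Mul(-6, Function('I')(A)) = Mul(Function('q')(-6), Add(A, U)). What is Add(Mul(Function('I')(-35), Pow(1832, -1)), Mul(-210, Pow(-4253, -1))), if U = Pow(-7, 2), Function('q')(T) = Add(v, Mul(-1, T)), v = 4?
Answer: Rational(428225, 11687244) ≈ 0.036640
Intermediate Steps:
Function('q')(T) = Add(4, Mul(-1, T))
U = 49
Function('I')(A) = Add(Rational(-245, 3), Mul(Rational(-5, 3), A)) (Function('I')(A) = Mul(Rational(-1, 6), Mul(Add(4, Mul(-1, -6)), Add(A, 49))) = Mul(Rational(-1, 6), Mul(Add(4, 6), Add(49, A))) = Mul(Rational(-1, 6), Mul(10, Add(49, A))) = Mul(Rational(-1, 6), Add(490, Mul(10, A))) = Add(Rational(-245, 3), Mul(Rational(-5, 3), A)))
Add(Mul(Function('I')(-35), Pow(1832, -1)), Mul(-210, Pow(-4253, -1))) = Add(Mul(Add(Rational(-245, 3), Mul(Rational(-5, 3), -35)), Pow(1832, -1)), Mul(-210, Pow(-4253, -1))) = Add(Mul(Add(Rational(-245, 3), Rational(175, 3)), Rational(1, 1832)), Mul(-210, Rational(-1, 4253))) = Add(Mul(Rational(-70, 3), Rational(1, 1832)), Rational(210, 4253)) = Add(Rational(-35, 2748), Rational(210, 4253)) = Rational(428225, 11687244)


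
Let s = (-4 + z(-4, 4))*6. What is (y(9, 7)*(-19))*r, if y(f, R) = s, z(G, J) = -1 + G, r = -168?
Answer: -172368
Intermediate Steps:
s = -54 (s = (-4 + (-1 - 4))*6 = (-4 - 5)*6 = -9*6 = -54)
y(f, R) = -54
(y(9, 7)*(-19))*r = -54*(-19)*(-168) = 1026*(-168) = -172368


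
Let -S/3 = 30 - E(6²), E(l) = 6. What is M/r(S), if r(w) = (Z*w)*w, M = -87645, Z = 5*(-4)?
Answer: 5843/6912 ≈ 0.84534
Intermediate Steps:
Z = -20
S = -72 (S = -3*(30 - 1*6) = -3*(30 - 6) = -3*24 = -72)
r(w) = -20*w² (r(w) = (-20*w)*w = -20*w²)
M/r(S) = -87645/((-20*(-72)²)) = -87645/((-20*5184)) = -87645/(-103680) = -87645*(-1/103680) = 5843/6912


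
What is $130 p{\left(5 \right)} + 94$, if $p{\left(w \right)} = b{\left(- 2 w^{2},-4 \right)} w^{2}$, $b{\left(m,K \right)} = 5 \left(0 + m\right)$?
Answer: $-812406$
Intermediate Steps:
$b{\left(m,K \right)} = 5 m$
$p{\left(w \right)} = - 10 w^{4}$ ($p{\left(w \right)} = 5 \left(- 2 w^{2}\right) w^{2} = - 10 w^{2} w^{2} = - 10 w^{4}$)
$130 p{\left(5 \right)} + 94 = 130 \left(- 10 \cdot 5^{4}\right) + 94 = 130 \left(\left(-10\right) 625\right) + 94 = 130 \left(-6250\right) + 94 = -812500 + 94 = -812406$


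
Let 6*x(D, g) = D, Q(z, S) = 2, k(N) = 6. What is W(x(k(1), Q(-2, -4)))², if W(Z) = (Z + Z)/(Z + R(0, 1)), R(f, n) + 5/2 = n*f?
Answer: 16/9 ≈ 1.7778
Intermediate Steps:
x(D, g) = D/6
R(f, n) = -5/2 + f*n (R(f, n) = -5/2 + n*f = -5/2 + f*n)
W(Z) = 2*Z/(-5/2 + Z) (W(Z) = (Z + Z)/(Z + (-5/2 + 0*1)) = (2*Z)/(Z + (-5/2 + 0)) = (2*Z)/(Z - 5/2) = (2*Z)/(-5/2 + Z) = 2*Z/(-5/2 + Z))
W(x(k(1), Q(-2, -4)))² = (4*((⅙)*6)/(-5 + 2*((⅙)*6)))² = (4*1/(-5 + 2*1))² = (4*1/(-5 + 2))² = (4*1/(-3))² = (4*1*(-⅓))² = (-4/3)² = 16/9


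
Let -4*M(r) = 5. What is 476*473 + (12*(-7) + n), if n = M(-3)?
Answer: 900251/4 ≈ 2.2506e+5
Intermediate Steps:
M(r) = -5/4 (M(r) = -¼*5 = -5/4)
n = -5/4 ≈ -1.2500
476*473 + (12*(-7) + n) = 476*473 + (12*(-7) - 5/4) = 225148 + (-84 - 5/4) = 225148 - 341/4 = 900251/4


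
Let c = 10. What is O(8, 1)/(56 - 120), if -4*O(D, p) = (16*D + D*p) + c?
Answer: 73/128 ≈ 0.57031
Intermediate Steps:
O(D, p) = -5/2 - 4*D - D*p/4 (O(D, p) = -((16*D + D*p) + 10)/4 = -(10 + 16*D + D*p)/4 = -5/2 - 4*D - D*p/4)
O(8, 1)/(56 - 120) = (-5/2 - 4*8 - ¼*8*1)/(56 - 120) = (-5/2 - 32 - 2)/(-64) = -73/2*(-1/64) = 73/128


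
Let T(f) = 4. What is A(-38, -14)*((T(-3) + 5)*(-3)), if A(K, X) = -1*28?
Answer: 756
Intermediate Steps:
A(K, X) = -28
A(-38, -14)*((T(-3) + 5)*(-3)) = -28*(4 + 5)*(-3) = -252*(-3) = -28*(-27) = 756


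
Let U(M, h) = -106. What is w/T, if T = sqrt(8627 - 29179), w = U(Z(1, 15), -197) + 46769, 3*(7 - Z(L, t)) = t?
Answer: -46663*I*sqrt(5138)/10276 ≈ -325.5*I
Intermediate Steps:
Z(L, t) = 7 - t/3
w = 46663 (w = -106 + 46769 = 46663)
T = 2*I*sqrt(5138) (T = sqrt(-20552) = 2*I*sqrt(5138) ≈ 143.36*I)
w/T = 46663/((2*I*sqrt(5138))) = 46663*(-I*sqrt(5138)/10276) = -46663*I*sqrt(5138)/10276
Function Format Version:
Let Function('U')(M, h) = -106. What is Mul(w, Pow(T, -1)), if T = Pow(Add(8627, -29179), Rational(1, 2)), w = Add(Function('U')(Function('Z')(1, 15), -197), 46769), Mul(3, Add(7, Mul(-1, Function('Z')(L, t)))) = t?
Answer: Mul(Rational(-46663, 10276), I, Pow(5138, Rational(1, 2))) ≈ Mul(-325.50, I)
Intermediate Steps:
Function('Z')(L, t) = Add(7, Mul(Rational(-1, 3), t))
w = 46663 (w = Add(-106, 46769) = 46663)
T = Mul(2, I, Pow(5138, Rational(1, 2))) (T = Pow(-20552, Rational(1, 2)) = Mul(2, I, Pow(5138, Rational(1, 2))) ≈ Mul(143.36, I))
Mul(w, Pow(T, -1)) = Mul(46663, Pow(Mul(2, I, Pow(5138, Rational(1, 2))), -1)) = Mul(46663, Mul(Rational(-1, 10276), I, Pow(5138, Rational(1, 2)))) = Mul(Rational(-46663, 10276), I, Pow(5138, Rational(1, 2)))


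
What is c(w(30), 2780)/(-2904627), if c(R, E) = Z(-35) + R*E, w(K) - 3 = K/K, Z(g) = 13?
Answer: -3711/968209 ≈ -0.0038329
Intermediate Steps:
w(K) = 4 (w(K) = 3 + K/K = 3 + 1 = 4)
c(R, E) = 13 + E*R (c(R, E) = 13 + R*E = 13 + E*R)
c(w(30), 2780)/(-2904627) = (13 + 2780*4)/(-2904627) = (13 + 11120)*(-1/2904627) = 11133*(-1/2904627) = -3711/968209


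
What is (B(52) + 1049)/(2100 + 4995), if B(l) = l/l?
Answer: 70/473 ≈ 0.14799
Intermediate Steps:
B(l) = 1
(B(52) + 1049)/(2100 + 4995) = (1 + 1049)/(2100 + 4995) = 1050/7095 = 1050*(1/7095) = 70/473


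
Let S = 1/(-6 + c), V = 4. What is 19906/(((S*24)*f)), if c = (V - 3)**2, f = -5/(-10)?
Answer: -49765/6 ≈ -8294.2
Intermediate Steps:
f = 1/2 (f = -5*(-1/10) = 1/2 ≈ 0.50000)
c = 1 (c = (4 - 3)**2 = 1**2 = 1)
S = -1/5 (S = 1/(-6 + 1) = 1/(-5) = -1/5 ≈ -0.20000)
19906/(((S*24)*f)) = 19906/((-1/5*24*(1/2))) = 19906/((-24/5*1/2)) = 19906/(-12/5) = 19906*(-5/12) = -49765/6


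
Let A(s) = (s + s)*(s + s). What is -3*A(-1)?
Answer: -12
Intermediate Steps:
A(s) = 4*s**2 (A(s) = (2*s)*(2*s) = 4*s**2)
-3*A(-1) = -12*(-1)**2 = -12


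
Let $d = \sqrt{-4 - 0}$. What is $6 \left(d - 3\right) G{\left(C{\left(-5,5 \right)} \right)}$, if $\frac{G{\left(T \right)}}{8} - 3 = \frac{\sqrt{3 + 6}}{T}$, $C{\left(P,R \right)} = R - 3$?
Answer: $-648 + 432 i \approx -648.0 + 432.0 i$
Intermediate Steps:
$C{\left(P,R \right)} = -3 + R$ ($C{\left(P,R \right)} = R - 3 = -3 + R$)
$d = 2 i$ ($d = \sqrt{-4 + \left(-3 + 3\right)} = \sqrt{-4 + 0} = \sqrt{-4} = 2 i \approx 2.0 i$)
$G{\left(T \right)} = 24 + \frac{24}{T}$ ($G{\left(T \right)} = 24 + 8 \frac{\sqrt{3 + 6}}{T} = 24 + 8 \frac{\sqrt{9}}{T} = 24 + 8 \frac{3}{T} = 24 + \frac{24}{T}$)
$6 \left(d - 3\right) G{\left(C{\left(-5,5 \right)} \right)} = 6 \left(2 i - 3\right) \left(24 + \frac{24}{-3 + 5}\right) = 6 \left(-3 + 2 i\right) \left(24 + \frac{24}{2}\right) = \left(-18 + 12 i\right) \left(24 + 24 \cdot \frac{1}{2}\right) = \left(-18 + 12 i\right) \left(24 + 12\right) = \left(-18 + 12 i\right) 36 = -648 + 432 i$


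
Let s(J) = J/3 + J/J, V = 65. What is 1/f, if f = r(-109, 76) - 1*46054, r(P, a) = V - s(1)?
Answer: -3/137971 ≈ -2.1744e-5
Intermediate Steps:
s(J) = 1 + J/3 (s(J) = J*(⅓) + 1 = J/3 + 1 = 1 + J/3)
r(P, a) = 191/3 (r(P, a) = 65 - (1 + (⅓)*1) = 65 - (1 + ⅓) = 65 - 1*4/3 = 65 - 4/3 = 191/3)
f = -137971/3 (f = 191/3 - 1*46054 = 191/3 - 46054 = -137971/3 ≈ -45990.)
1/f = 1/(-137971/3) = -3/137971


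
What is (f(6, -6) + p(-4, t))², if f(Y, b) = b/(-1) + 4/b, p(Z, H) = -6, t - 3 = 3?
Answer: 4/9 ≈ 0.44444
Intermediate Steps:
t = 6 (t = 3 + 3 = 6)
f(Y, b) = -b + 4/b (f(Y, b) = b*(-1) + 4/b = -b + 4/b)
(f(6, -6) + p(-4, t))² = ((-1*(-6) + 4/(-6)) - 6)² = ((6 + 4*(-⅙)) - 6)² = ((6 - ⅔) - 6)² = (16/3 - 6)² = (-⅔)² = 4/9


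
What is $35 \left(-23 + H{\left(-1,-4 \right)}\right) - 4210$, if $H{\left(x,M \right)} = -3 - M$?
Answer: $-4980$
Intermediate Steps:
$35 \left(-23 + H{\left(-1,-4 \right)}\right) - 4210 = 35 \left(-23 - -1\right) - 4210 = 35 \left(-23 + \left(-3 + 4\right)\right) - 4210 = 35 \left(-23 + 1\right) - 4210 = 35 \left(-22\right) - 4210 = -770 - 4210 = -4980$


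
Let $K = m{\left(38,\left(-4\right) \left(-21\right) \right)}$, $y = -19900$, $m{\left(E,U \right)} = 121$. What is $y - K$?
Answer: $-20021$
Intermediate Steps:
$K = 121$
$y - K = -19900 - 121 = -20021$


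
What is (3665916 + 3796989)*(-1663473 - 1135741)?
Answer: -20890268156670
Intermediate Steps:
(3665916 + 3796989)*(-1663473 - 1135741) = 7462905*(-2799214) = -20890268156670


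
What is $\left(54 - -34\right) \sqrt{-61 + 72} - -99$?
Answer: $99 + 88 \sqrt{11} \approx 390.86$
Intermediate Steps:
$\left(54 - -34\right) \sqrt{-61 + 72} - -99 = \left(54 + 34\right) \sqrt{11} + 99 = 88 \sqrt{11} + 99 = 99 + 88 \sqrt{11}$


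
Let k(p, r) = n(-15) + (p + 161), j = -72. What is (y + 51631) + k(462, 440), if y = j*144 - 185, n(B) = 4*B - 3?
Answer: 41638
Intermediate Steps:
n(B) = -3 + 4*B
k(p, r) = 98 + p (k(p, r) = (-3 + 4*(-15)) + (p + 161) = (-3 - 60) + (161 + p) = -63 + (161 + p) = 98 + p)
y = -10553 (y = -72*144 - 185 = -10368 - 185 = -10553)
(y + 51631) + k(462, 440) = (-10553 + 51631) + (98 + 462) = 41078 + 560 = 41638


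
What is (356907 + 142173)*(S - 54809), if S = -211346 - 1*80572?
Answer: -173044511160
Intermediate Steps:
S = -291918 (S = -211346 - 80572 = -291918)
(356907 + 142173)*(S - 54809) = (356907 + 142173)*(-291918 - 54809) = 499080*(-346727) = -173044511160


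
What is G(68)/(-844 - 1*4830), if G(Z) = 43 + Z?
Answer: -111/5674 ≈ -0.019563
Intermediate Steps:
G(68)/(-844 - 1*4830) = (43 + 68)/(-844 - 1*4830) = 111/(-844 - 4830) = 111/(-5674) = 111*(-1/5674) = -111/5674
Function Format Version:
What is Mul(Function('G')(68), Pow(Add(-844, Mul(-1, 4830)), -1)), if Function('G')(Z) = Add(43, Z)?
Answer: Rational(-111, 5674) ≈ -0.019563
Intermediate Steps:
Mul(Function('G')(68), Pow(Add(-844, Mul(-1, 4830)), -1)) = Mul(Add(43, 68), Pow(Add(-844, Mul(-1, 4830)), -1)) = Mul(111, Pow(Add(-844, -4830), -1)) = Mul(111, Pow(-5674, -1)) = Mul(111, Rational(-1, 5674)) = Rational(-111, 5674)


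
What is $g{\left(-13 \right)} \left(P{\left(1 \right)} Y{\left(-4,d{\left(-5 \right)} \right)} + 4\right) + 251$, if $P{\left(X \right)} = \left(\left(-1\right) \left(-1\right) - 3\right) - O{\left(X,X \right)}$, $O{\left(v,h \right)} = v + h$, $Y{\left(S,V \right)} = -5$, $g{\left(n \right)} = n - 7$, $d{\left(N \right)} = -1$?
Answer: $-229$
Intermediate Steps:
$g{\left(n \right)} = -7 + n$
$O{\left(v,h \right)} = h + v$
$P{\left(X \right)} = -2 - 2 X$ ($P{\left(X \right)} = \left(\left(-1\right) \left(-1\right) - 3\right) - \left(X + X\right) = \left(1 - 3\right) - 2 X = -2 - 2 X$)
$g{\left(-13 \right)} \left(P{\left(1 \right)} Y{\left(-4,d{\left(-5 \right)} \right)} + 4\right) + 251 = \left(-7 - 13\right) \left(\left(-2 - 2\right) \left(-5\right) + 4\right) + 251 = - 20 \left(\left(-2 - 2\right) \left(-5\right) + 4\right) + 251 = - 20 \left(\left(-4\right) \left(-5\right) + 4\right) + 251 = - 20 \left(20 + 4\right) + 251 = \left(-20\right) 24 + 251 = -480 + 251 = -229$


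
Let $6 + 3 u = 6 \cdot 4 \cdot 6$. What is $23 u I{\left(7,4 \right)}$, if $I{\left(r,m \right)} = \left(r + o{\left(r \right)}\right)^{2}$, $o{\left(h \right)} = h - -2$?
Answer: $270848$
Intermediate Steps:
$o{\left(h \right)} = 2 + h$ ($o{\left(h \right)} = h + 2 = 2 + h$)
$I{\left(r,m \right)} = \left(2 + 2 r\right)^{2}$ ($I{\left(r,m \right)} = \left(r + \left(2 + r\right)\right)^{2} = \left(2 + 2 r\right)^{2}$)
$u = 46$ ($u = -2 + \frac{6 \cdot 4 \cdot 6}{3} = -2 + \frac{24 \cdot 6}{3} = -2 + \frac{1}{3} \cdot 144 = -2 + 48 = 46$)
$23 u I{\left(7,4 \right)} = 23 \cdot 46 \cdot 4 \left(1 + 7\right)^{2} = 1058 \cdot 4 \cdot 8^{2} = 1058 \cdot 4 \cdot 64 = 1058 \cdot 256 = 270848$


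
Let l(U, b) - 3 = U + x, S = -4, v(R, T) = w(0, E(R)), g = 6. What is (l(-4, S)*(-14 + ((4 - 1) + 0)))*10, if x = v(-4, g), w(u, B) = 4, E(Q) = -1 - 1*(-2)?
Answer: -330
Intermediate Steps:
E(Q) = 1 (E(Q) = -1 + 2 = 1)
v(R, T) = 4
x = 4
l(U, b) = 7 + U (l(U, b) = 3 + (U + 4) = 3 + (4 + U) = 7 + U)
(l(-4, S)*(-14 + ((4 - 1) + 0)))*10 = ((7 - 4)*(-14 + ((4 - 1) + 0)))*10 = (3*(-14 + (3 + 0)))*10 = (3*(-14 + 3))*10 = (3*(-11))*10 = -33*10 = -330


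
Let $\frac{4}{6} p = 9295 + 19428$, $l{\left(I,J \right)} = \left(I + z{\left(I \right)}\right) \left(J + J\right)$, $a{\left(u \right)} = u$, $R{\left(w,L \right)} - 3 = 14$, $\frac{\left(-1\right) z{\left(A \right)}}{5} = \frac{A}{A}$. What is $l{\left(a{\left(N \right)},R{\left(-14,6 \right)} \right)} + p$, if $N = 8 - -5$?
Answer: $\frac{86713}{2} \approx 43357.0$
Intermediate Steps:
$z{\left(A \right)} = -5$ ($z{\left(A \right)} = - 5 \frac{A}{A} = \left(-5\right) 1 = -5$)
$N = 13$ ($N = 8 + 5 = 13$)
$R{\left(w,L \right)} = 17$ ($R{\left(w,L \right)} = 3 + 14 = 17$)
$l{\left(I,J \right)} = 2 J \left(-5 + I\right)$ ($l{\left(I,J \right)} = \left(I - 5\right) \left(J + J\right) = \left(-5 + I\right) 2 J = 2 J \left(-5 + I\right)$)
$p = \frac{86169}{2}$ ($p = \frac{3 \left(9295 + 19428\right)}{2} = \frac{3}{2} \cdot 28723 = \frac{86169}{2} \approx 43085.0$)
$l{\left(a{\left(N \right)},R{\left(-14,6 \right)} \right)} + p = 2 \cdot 17 \left(-5 + 13\right) + \frac{86169}{2} = 2 \cdot 17 \cdot 8 + \frac{86169}{2} = 272 + \frac{86169}{2} = \frac{86713}{2}$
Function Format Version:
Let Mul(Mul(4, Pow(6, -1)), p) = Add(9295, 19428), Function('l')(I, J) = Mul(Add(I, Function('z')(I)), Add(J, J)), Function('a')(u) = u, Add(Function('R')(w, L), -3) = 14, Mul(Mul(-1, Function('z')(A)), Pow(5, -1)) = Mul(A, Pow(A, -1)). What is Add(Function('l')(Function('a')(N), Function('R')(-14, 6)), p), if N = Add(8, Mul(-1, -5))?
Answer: Rational(86713, 2) ≈ 43357.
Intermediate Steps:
Function('z')(A) = -5 (Function('z')(A) = Mul(-5, Mul(A, Pow(A, -1))) = Mul(-5, 1) = -5)
N = 13 (N = Add(8, 5) = 13)
Function('R')(w, L) = 17 (Function('R')(w, L) = Add(3, 14) = 17)
Function('l')(I, J) = Mul(2, J, Add(-5, I)) (Function('l')(I, J) = Mul(Add(I, -5), Add(J, J)) = Mul(Add(-5, I), Mul(2, J)) = Mul(2, J, Add(-5, I)))
p = Rational(86169, 2) (p = Mul(Rational(3, 2), Add(9295, 19428)) = Mul(Rational(3, 2), 28723) = Rational(86169, 2) ≈ 43085.)
Add(Function('l')(Function('a')(N), Function('R')(-14, 6)), p) = Add(Mul(2, 17, Add(-5, 13)), Rational(86169, 2)) = Add(Mul(2, 17, 8), Rational(86169, 2)) = Add(272, Rational(86169, 2)) = Rational(86713, 2)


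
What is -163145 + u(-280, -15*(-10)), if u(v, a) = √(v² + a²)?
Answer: -163145 + 10*√1009 ≈ -1.6283e+5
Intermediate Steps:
u(v, a) = √(a² + v²)
-163145 + u(-280, -15*(-10)) = -163145 + √((-15*(-10))² + (-280)²) = -163145 + √(150² + 78400) = -163145 + √(22500 + 78400) = -163145 + √100900 = -163145 + 10*√1009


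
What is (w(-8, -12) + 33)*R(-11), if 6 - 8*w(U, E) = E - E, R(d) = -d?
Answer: 1485/4 ≈ 371.25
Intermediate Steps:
w(U, E) = ¾ (w(U, E) = ¾ - (E - E)/8 = ¾ - ⅛*0 = ¾ + 0 = ¾)
(w(-8, -12) + 33)*R(-11) = (¾ + 33)*(-1*(-11)) = (135/4)*11 = 1485/4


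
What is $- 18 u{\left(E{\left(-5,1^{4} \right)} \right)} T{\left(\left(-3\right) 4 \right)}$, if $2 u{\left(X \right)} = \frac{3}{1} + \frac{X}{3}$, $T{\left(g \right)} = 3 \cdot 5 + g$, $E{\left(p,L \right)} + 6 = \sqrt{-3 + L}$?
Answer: $-27 - 9 i \sqrt{2} \approx -27.0 - 12.728 i$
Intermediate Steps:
$E{\left(p,L \right)} = -6 + \sqrt{-3 + L}$
$T{\left(g \right)} = 15 + g$
$u{\left(X \right)} = \frac{3}{2} + \frac{X}{6}$ ($u{\left(X \right)} = \frac{\frac{3}{1} + \frac{X}{3}}{2} = \frac{3 \cdot 1 + X \frac{1}{3}}{2} = \frac{3 + \frac{X}{3}}{2} = \frac{3}{2} + \frac{X}{6}$)
$- 18 u{\left(E{\left(-5,1^{4} \right)} \right)} T{\left(\left(-3\right) 4 \right)} = - 18 \left(\frac{3}{2} + \frac{-6 + \sqrt{-3 + 1^{4}}}{6}\right) \left(15 - 12\right) = - 18 \left(\frac{3}{2} + \frac{-6 + \sqrt{-3 + 1}}{6}\right) \left(15 - 12\right) = - 18 \left(\frac{3}{2} + \frac{-6 + \sqrt{-2}}{6}\right) 3 = - 18 \left(\frac{3}{2} + \frac{-6 + i \sqrt{2}}{6}\right) 3 = - 18 \left(\frac{3}{2} - \left(1 - \frac{i \sqrt{2}}{6}\right)\right) 3 = - 18 \left(\frac{1}{2} + \frac{i \sqrt{2}}{6}\right) 3 = \left(-9 - 3 i \sqrt{2}\right) 3 = -27 - 9 i \sqrt{2}$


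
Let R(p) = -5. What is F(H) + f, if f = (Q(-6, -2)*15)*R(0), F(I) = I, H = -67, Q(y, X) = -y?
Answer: -517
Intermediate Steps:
f = -450 (f = (-1*(-6)*15)*(-5) = (6*15)*(-5) = 90*(-5) = -450)
F(H) + f = -67 - 450 = -517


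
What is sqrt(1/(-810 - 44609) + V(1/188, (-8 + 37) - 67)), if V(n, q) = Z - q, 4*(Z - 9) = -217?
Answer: I*sqrt(59823862945)/90838 ≈ 2.6926*I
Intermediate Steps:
Z = -181/4 (Z = 9 + (1/4)*(-217) = 9 - 217/4 = -181/4 ≈ -45.250)
V(n, q) = -181/4 - q
sqrt(1/(-810 - 44609) + V(1/188, (-8 + 37) - 67)) = sqrt(1/(-810 - 44609) + (-181/4 - ((-8 + 37) - 67))) = sqrt(1/(-45419) + (-181/4 - (29 - 67))) = sqrt(-1/45419 + (-181/4 - 1*(-38))) = sqrt(-1/45419 + (-181/4 + 38)) = sqrt(-1/45419 - 29/4) = sqrt(-1317155/181676) = I*sqrt(59823862945)/90838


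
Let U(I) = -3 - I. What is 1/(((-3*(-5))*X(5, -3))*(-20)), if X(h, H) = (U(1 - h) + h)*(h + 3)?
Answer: -1/14400 ≈ -6.9444e-5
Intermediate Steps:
X(h, H) = (-4 + 2*h)*(3 + h) (X(h, H) = ((-3 - (1 - h)) + h)*(h + 3) = ((-3 + (-1 + h)) + h)*(3 + h) = ((-4 + h) + h)*(3 + h) = (-4 + 2*h)*(3 + h))
1/(((-3*(-5))*X(5, -3))*(-20)) = 1/(((-3*(-5))*(-12 + 2*5 + 2*5**2))*(-20)) = 1/((15*(-12 + 10 + 2*25))*(-20)) = 1/((15*(-12 + 10 + 50))*(-20)) = 1/((15*48)*(-20)) = 1/(720*(-20)) = 1/(-14400) = -1/14400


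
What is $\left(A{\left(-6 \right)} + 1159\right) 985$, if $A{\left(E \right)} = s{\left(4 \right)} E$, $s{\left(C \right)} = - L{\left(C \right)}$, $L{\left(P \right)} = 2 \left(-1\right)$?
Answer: $1129795$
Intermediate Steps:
$L{\left(P \right)} = -2$
$s{\left(C \right)} = 2$ ($s{\left(C \right)} = \left(-1\right) \left(-2\right) = 2$)
$A{\left(E \right)} = 2 E$
$\left(A{\left(-6 \right)} + 1159\right) 985 = \left(2 \left(-6\right) + 1159\right) 985 = \left(-12 + 1159\right) 985 = 1147 \cdot 985 = 1129795$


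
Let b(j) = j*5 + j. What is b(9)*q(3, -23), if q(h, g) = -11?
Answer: -594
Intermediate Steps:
b(j) = 6*j (b(j) = 5*j + j = 6*j)
b(9)*q(3, -23) = (6*9)*(-11) = 54*(-11) = -594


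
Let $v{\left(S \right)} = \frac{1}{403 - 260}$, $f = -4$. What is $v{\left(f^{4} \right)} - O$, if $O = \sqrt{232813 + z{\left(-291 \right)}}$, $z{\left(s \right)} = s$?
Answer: $\frac{1}{143} - \sqrt{232522} \approx -482.2$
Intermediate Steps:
$v{\left(S \right)} = \frac{1}{143}$
$O = \sqrt{232522}$ ($O = \sqrt{232813 - 291} = \sqrt{232522} \approx 482.21$)
$v{\left(f^{4} \right)} - O = \frac{1}{143} - \sqrt{232522}$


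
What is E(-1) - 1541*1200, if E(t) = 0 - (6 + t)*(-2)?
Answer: -1849190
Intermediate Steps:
E(t) = 12 + 2*t (E(t) = 0 - (-12 - 2*t) = 0 + (12 + 2*t) = 12 + 2*t)
E(-1) - 1541*1200 = (12 + 2*(-1)) - 1541*1200 = (12 - 2) - 1849200 = 10 - 1849200 = -1849190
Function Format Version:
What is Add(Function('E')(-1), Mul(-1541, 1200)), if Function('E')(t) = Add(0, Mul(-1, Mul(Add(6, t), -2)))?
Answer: -1849190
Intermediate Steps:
Function('E')(t) = Add(12, Mul(2, t)) (Function('E')(t) = Add(0, Mul(-1, Add(-12, Mul(-2, t)))) = Add(0, Add(12, Mul(2, t))) = Add(12, Mul(2, t)))
Add(Function('E')(-1), Mul(-1541, 1200)) = Add(Add(12, Mul(2, -1)), Mul(-1541, 1200)) = Add(Add(12, -2), -1849200) = Add(10, -1849200) = -1849190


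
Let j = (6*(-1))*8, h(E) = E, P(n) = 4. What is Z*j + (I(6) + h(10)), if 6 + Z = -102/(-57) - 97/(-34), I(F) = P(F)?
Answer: 25570/323 ≈ 79.164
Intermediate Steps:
I(F) = 4
Z = -877/646 (Z = -6 + (-102/(-57) - 97/(-34)) = -6 + (-102*(-1/57) - 97*(-1/34)) = -6 + (34/19 + 97/34) = -6 + 2999/646 = -877/646 ≈ -1.3576)
j = -48 (j = -6*8 = -48)
Z*j + (I(6) + h(10)) = -877/646*(-48) + (4 + 10) = 21048/323 + 14 = 25570/323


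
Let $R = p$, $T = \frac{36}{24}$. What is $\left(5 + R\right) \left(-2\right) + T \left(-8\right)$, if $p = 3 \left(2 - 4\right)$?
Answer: $-10$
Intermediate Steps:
$T = \frac{3}{2}$ ($T = 36 \cdot \frac{1}{24} = \frac{3}{2} \approx 1.5$)
$p = -6$ ($p = 3 \left(-2\right) = -6$)
$R = -6$
$\left(5 + R\right) \left(-2\right) + T \left(-8\right) = \left(5 - 6\right) \left(-2\right) + \frac{3}{2} \left(-8\right) = \left(-1\right) \left(-2\right) - 12 = 2 - 12 = -10$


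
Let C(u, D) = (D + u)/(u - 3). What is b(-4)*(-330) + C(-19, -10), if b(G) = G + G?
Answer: 58109/22 ≈ 2641.3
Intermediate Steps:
C(u, D) = (D + u)/(-3 + u)
b(G) = 2*G
b(-4)*(-330) + C(-19, -10) = (2*(-4))*(-330) + (-10 - 19)/(-3 - 19) = -8*(-330) - 29/(-22) = 2640 - 1/22*(-29) = 2640 + 29/22 = 58109/22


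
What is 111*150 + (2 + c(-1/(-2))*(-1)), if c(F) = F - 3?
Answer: 33309/2 ≈ 16655.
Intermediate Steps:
c(F) = -3 + F
111*150 + (2 + c(-1/(-2))*(-1)) = 111*150 + (2 + (-3 - 1/(-2))*(-1)) = 16650 + (2 + (-3 - 1*(-1/2))*(-1)) = 16650 + (2 + (-3 + 1/2)*(-1)) = 16650 + (2 - 5/2*(-1)) = 16650 + (2 + 5/2) = 16650 + 9/2 = 33309/2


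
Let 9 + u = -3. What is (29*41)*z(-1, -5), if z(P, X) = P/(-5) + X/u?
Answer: 43993/60 ≈ 733.22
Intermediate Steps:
u = -12 (u = -9 - 3 = -12)
z(P, X) = -P/5 - X/12 (z(P, X) = P/(-5) + X/(-12) = P*(-1/5) + X*(-1/12) = -P/5 - X/12)
(29*41)*z(-1, -5) = (29*41)*(-1/5*(-1) - 1/12*(-5)) = 1189*(1/5 + 5/12) = 1189*(37/60) = 43993/60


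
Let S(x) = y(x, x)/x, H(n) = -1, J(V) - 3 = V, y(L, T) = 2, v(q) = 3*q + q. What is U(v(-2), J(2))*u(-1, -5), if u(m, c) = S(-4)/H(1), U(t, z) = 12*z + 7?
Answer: 67/2 ≈ 33.500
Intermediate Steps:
v(q) = 4*q
J(V) = 3 + V
U(t, z) = 7 + 12*z
S(x) = 2/x
u(m, c) = ½ (u(m, c) = (2/(-4))/(-1) = (2*(-¼))*(-1) = -½*(-1) = ½)
U(v(-2), J(2))*u(-1, -5) = (7 + 12*(3 + 2))*(½) = (7 + 12*5)*(½) = (7 + 60)*(½) = 67*(½) = 67/2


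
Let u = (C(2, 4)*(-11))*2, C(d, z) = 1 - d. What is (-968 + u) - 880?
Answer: -1826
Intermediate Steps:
u = 22 (u = ((1 - 1*2)*(-11))*2 = ((1 - 2)*(-11))*2 = -1*(-11)*2 = 11*2 = 22)
(-968 + u) - 880 = (-968 + 22) - 880 = -946 - 880 = -1826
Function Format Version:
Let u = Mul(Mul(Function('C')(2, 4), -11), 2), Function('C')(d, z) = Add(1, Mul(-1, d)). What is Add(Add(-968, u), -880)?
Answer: -1826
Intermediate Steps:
u = 22 (u = Mul(Mul(Add(1, Mul(-1, 2)), -11), 2) = Mul(Mul(Add(1, -2), -11), 2) = Mul(Mul(-1, -11), 2) = Mul(11, 2) = 22)
Add(Add(-968, u), -880) = Add(Add(-968, 22), -880) = Add(-946, -880) = -1826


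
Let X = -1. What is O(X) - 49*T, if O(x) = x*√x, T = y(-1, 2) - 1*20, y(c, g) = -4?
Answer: 1176 - I ≈ 1176.0 - 1.0*I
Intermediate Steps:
T = -24 (T = -4 - 1*20 = -4 - 20 = -24)
O(x) = x^(3/2)
O(X) - 49*T = (-1)^(3/2) - 49*(-24) = -I + 1176 = 1176 - I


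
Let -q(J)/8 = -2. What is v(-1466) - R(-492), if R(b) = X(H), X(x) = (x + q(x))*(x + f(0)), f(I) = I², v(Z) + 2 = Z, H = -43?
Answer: -2629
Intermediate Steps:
v(Z) = -2 + Z
q(J) = 16 (q(J) = -8*(-2) = 16)
X(x) = x*(16 + x) (X(x) = (x + 16)*(x + 0²) = (16 + x)*(x + 0) = (16 + x)*x = x*(16 + x))
R(b) = 1161 (R(b) = -43*(16 - 43) = -43*(-27) = 1161)
v(-1466) - R(-492) = (-2 - 1466) - 1*1161 = -1468 - 1161 = -2629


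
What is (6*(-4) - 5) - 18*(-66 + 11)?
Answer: 961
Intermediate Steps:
(6*(-4) - 5) - 18*(-66 + 11) = (-24 - 5) - 18*(-55) = -29 + 990 = 961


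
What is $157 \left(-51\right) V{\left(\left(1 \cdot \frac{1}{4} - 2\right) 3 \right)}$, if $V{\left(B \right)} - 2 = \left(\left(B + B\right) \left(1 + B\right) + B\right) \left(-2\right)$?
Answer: $\frac{2458149}{4} \approx 6.1454 \cdot 10^{5}$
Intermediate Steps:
$V{\left(B \right)} = 2 - 2 B - 4 B \left(1 + B\right)$ ($V{\left(B \right)} = 2 + \left(\left(B + B\right) \left(1 + B\right) + B\right) \left(-2\right) = 2 + \left(2 B \left(1 + B\right) + B\right) \left(-2\right) = 2 + \left(B + 2 B \left(1 + B\right)\right) \left(-2\right) = 2 - \left(2 B + 4 B \left(1 + B\right)\right) = 2 - 2 B - 4 B \left(1 + B\right)$)
$157 \left(-51\right) V{\left(\left(1 \cdot \frac{1}{4} - 2\right) 3 \right)} = 157 \left(-51\right) \left(2 - 6 \left(1 \cdot \frac{1}{4} - 2\right) 3 - 4 \left(\left(1 \cdot \frac{1}{4} - 2\right) 3\right)^{2}\right) = - 8007 \left(2 - 6 \left(1 \cdot \frac{1}{4} - 2\right) 3 - 4 \left(\left(1 \cdot \frac{1}{4} - 2\right) 3\right)^{2}\right) = - 8007 \left(2 - 6 \left(\frac{1}{4} - 2\right) 3 - 4 \left(\left(\frac{1}{4} - 2\right) 3\right)^{2}\right) = - 8007 \left(2 - 6 \left(\left(- \frac{7}{4}\right) 3\right) - 4 \left(\left(- \frac{7}{4}\right) 3\right)^{2}\right) = - 8007 \left(2 - - \frac{63}{2} - 4 \left(- \frac{21}{4}\right)^{2}\right) = - 8007 \left(2 + \frac{63}{2} - \frac{441}{4}\right) = \left(-8007\right) \left(- \frac{307}{4}\right) = \frac{2458149}{4}$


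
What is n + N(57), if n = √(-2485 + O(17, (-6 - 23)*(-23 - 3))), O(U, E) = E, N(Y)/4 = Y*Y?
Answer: 12996 + I*√1731 ≈ 12996.0 + 41.605*I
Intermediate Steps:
N(Y) = 4*Y² (N(Y) = 4*(Y*Y) = 4*Y²)
n = I*√1731 (n = √(-2485 + (-6 - 23)*(-23 - 3)) = √(-2485 - 29*(-26)) = √(-2485 + 754) = √(-1731) = I*√1731 ≈ 41.605*I)
n + N(57) = I*√1731 + 4*57² = I*√1731 + 4*3249 = I*√1731 + 12996 = 12996 + I*√1731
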